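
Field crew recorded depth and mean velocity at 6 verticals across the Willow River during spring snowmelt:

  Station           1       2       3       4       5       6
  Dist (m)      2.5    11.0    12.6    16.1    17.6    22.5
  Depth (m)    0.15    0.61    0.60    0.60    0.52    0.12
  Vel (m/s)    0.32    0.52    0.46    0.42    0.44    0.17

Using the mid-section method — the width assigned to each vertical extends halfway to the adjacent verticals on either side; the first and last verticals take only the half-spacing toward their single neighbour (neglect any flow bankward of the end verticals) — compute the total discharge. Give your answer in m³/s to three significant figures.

w_1 = (11.0 − 2.5)/2 = 4.25 m; q_1 = 0.32 × 0.15 × 4.25 = 0.2040 m³/s
w_2 = (12.6 − 2.5)/2 = 5.05 m; q_2 = 0.52 × 0.61 × 5.05 = 1.602 m³/s
w_3 = (16.1 − 11.0)/2 = 2.55 m; q_3 = 0.46 × 0.60 × 2.55 = 0.7038 m³/s
w_4 = (17.6 − 12.6)/2 = 2.5 m; q_4 = 0.42 × 0.60 × 2.5 = 0.6300 m³/s
w_5 = (22.5 − 16.1)/2 = 3.2 m; q_5 = 0.44 × 0.52 × 3.2 = 0.7322 m³/s
w_6 = (22.5 − 17.6)/2 = 2.45 m; q_6 = 0.17 × 0.12 × 2.45 = 0.04998 m³/s
Q = Σ qᵢ = 3.922 m³/s

3.92 m³/s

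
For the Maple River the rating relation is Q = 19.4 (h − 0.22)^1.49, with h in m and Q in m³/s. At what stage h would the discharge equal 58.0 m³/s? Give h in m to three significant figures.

h − h₀ = (Q/C)^(1/b) = (58.0/19.4)^(1/1.49) = 2.086 m
h = 0.22 + 2.086 = 2.306 m

2.31 m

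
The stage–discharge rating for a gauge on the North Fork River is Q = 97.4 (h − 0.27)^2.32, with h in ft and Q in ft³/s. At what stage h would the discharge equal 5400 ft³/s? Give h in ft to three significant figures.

5.91 ft

h − h₀ = (Q/C)^(1/b) = (5400/97.4)^(1/2.32) = 5.645 ft
h = 0.27 + 5.645 = 5.915 ft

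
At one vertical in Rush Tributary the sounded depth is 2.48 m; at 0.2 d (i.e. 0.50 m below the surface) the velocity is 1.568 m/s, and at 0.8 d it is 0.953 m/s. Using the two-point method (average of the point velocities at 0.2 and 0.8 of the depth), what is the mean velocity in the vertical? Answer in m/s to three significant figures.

v̄ = (1.568 + 0.953) / 2 = 1.261 m/s

1.26 m/s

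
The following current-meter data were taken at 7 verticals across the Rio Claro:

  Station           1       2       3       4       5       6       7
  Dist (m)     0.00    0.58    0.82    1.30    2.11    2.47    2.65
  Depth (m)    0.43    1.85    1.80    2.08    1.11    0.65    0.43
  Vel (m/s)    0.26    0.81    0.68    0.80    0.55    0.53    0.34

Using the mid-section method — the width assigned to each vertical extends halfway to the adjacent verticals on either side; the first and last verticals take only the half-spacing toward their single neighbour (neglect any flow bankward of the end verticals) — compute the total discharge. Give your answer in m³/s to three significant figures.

w_1 = (0.58 − 0.00)/2 = 0.29 m; q_1 = 0.26 × 0.43 × 0.29 = 0.03242 m³/s
w_2 = (0.82 − 0.00)/2 = 0.41 m; q_2 = 0.81 × 1.85 × 0.41 = 0.6144 m³/s
w_3 = (1.30 − 0.58)/2 = 0.36 m; q_3 = 0.68 × 1.80 × 0.36 = 0.4406 m³/s
w_4 = (2.11 − 0.82)/2 = 0.645 m; q_4 = 0.80 × 2.08 × 0.645 = 1.073 m³/s
w_5 = (2.47 − 1.30)/2 = 0.585 m; q_5 = 0.55 × 1.11 × 0.585 = 0.3571 m³/s
w_6 = (2.65 − 2.11)/2 = 0.27 m; q_6 = 0.53 × 0.65 × 0.27 = 0.09302 m³/s
w_7 = (2.65 − 2.47)/2 = 0.09 m; q_7 = 0.34 × 0.43 × 0.09 = 0.01316 m³/s
Q = Σ qᵢ = 2.624 m³/s

2.62 m³/s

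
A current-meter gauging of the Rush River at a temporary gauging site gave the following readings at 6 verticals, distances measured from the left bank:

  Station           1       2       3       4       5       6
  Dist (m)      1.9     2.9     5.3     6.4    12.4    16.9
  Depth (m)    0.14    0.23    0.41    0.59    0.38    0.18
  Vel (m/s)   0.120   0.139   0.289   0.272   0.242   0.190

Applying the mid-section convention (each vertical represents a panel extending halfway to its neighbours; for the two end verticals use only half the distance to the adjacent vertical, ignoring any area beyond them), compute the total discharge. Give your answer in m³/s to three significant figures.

w_1 = (2.9 − 1.9)/2 = 0.5 m; q_1 = 0.120 × 0.14 × 0.5 = 0.008400 m³/s
w_2 = (5.3 − 1.9)/2 = 1.7 m; q_2 = 0.139 × 0.23 × 1.7 = 0.05435 m³/s
w_3 = (6.4 − 2.9)/2 = 1.75 m; q_3 = 0.289 × 0.41 × 1.75 = 0.2074 m³/s
w_4 = (12.4 − 5.3)/2 = 3.55 m; q_4 = 0.272 × 0.59 × 3.55 = 0.5697 m³/s
w_5 = (16.9 − 6.4)/2 = 5.25 m; q_5 = 0.242 × 0.38 × 5.25 = 0.4828 m³/s
w_6 = (16.9 − 12.4)/2 = 2.25 m; q_6 = 0.190 × 0.18 × 2.25 = 0.07695 m³/s
Q = Σ qᵢ = 1.400 m³/s

1.40 m³/s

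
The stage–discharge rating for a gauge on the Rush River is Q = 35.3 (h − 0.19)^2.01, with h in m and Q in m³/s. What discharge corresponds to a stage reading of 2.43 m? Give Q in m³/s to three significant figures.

Q = 35.3 × (2.43 − 0.19)^2.01 = 35.3 × 2.24^2.01 = 178.6 m³/s

179 m³/s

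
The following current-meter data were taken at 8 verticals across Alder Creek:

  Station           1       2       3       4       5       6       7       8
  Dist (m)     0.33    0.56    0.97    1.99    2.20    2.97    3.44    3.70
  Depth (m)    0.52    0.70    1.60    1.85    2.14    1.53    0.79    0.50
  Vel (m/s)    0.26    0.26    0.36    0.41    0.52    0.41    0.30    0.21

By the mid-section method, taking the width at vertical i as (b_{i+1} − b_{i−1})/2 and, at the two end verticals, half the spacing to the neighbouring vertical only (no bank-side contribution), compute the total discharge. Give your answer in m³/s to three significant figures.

1.99 m³/s

w_1 = (0.56 − 0.33)/2 = 0.115 m; q_1 = 0.26 × 0.52 × 0.115 = 0.01555 m³/s
w_2 = (0.97 − 0.33)/2 = 0.32 m; q_2 = 0.26 × 0.70 × 0.32 = 0.05824 m³/s
w_3 = (1.99 − 0.56)/2 = 0.715 m; q_3 = 0.36 × 1.60 × 0.715 = 0.4118 m³/s
w_4 = (2.20 − 0.97)/2 = 0.615 m; q_4 = 0.41 × 1.85 × 0.615 = 0.4665 m³/s
w_5 = (2.97 − 1.99)/2 = 0.49 m; q_5 = 0.52 × 2.14 × 0.49 = 0.5453 m³/s
w_6 = (3.44 − 2.20)/2 = 0.62 m; q_6 = 0.41 × 1.53 × 0.62 = 0.3889 m³/s
w_7 = (3.70 − 2.97)/2 = 0.365 m; q_7 = 0.30 × 0.79 × 0.365 = 0.08651 m³/s
w_8 = (3.70 − 3.44)/2 = 0.13 m; q_8 = 0.21 × 0.50 × 0.13 = 0.01365 m³/s
Q = Σ qᵢ = 1.986 m³/s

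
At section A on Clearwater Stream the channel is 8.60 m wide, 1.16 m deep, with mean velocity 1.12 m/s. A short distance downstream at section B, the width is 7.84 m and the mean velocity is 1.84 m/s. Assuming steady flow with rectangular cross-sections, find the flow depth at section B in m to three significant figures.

Q = A₁V₁ = (8.60×1.16) × 1.12 = 11.17 m³/s
d₂ = Q/(b₂ V₂) = 11.17/(7.84×1.84) = 0.7745 m

0.775 m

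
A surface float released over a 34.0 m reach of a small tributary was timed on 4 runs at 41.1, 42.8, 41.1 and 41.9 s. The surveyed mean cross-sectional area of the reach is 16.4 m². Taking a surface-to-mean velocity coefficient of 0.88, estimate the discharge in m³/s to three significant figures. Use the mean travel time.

t̄ = (41.1 + 42.8 + 41.1 + 41.9) / 4 = 41.725 s
v_surface = L / t̄ = 34.0 / 41.725 = 0.8149 m/s
v_mean = 0.88 × 0.8149 = 0.7171 m/s
Q = A × v_mean = 16.4 × 0.7171 = 11.76 m³/s

11.8 m³/s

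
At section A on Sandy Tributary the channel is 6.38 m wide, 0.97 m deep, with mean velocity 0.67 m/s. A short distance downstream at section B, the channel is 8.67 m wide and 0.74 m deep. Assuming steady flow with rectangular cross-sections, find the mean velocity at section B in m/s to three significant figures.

Q = A₁V₁ = (6.38×0.97) × 0.67 = 4.146 m³/s
A₂ = 8.67 × 0.74 = 6.416 m²
V₂ = Q/A₂ = 4.146/6.416 = 0.6463 m/s

0.646 m/s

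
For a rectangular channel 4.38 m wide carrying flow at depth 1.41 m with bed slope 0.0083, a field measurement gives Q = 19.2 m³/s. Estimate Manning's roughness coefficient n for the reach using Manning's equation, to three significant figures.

0.0265

A = b·y = 4.38 × 1.41 = 6.176 m²
P = b + 2y = 4.38 + 2×1.41 = 7.200 m
R = A/P = 6.176/7.200 = 0.8578 m
n = (1/Q)·A·R^(2/3)·S^(1/2) = (1/19.2) × 6.176 × 0.9028 × 0.09110 = 0.02645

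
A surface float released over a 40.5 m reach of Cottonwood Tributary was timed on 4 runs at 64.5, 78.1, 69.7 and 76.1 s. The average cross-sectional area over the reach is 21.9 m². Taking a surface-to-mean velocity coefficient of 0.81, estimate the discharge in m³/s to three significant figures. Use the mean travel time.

t̄ = (64.5 + 78.1 + 69.7 + 76.1) / 4 = 72.1 s
v_surface = L / t̄ = 40.5 / 72.1 = 0.5617 m/s
v_mean = 0.81 × 0.5617 = 0.4550 m/s
Q = A × v_mean = 21.9 × 0.4550 = 9.964 m³/s

9.96 m³/s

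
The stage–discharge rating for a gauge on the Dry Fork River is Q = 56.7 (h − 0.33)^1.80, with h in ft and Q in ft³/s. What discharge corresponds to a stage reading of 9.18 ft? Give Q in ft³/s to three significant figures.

2870 ft³/s

Q = 56.7 × (9.18 − 0.33)^1.80 = 56.7 × 8.85^1.80 = 2871 ft³/s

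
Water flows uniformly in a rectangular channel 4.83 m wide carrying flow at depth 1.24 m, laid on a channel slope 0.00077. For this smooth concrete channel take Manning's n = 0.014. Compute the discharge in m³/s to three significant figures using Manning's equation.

10.4 m³/s

A = b·y = 4.83 × 1.24 = 5.989 m²
P = b + 2y = 4.83 + 2×1.24 = 7.310 m
R = A/P = 5.989/7.310 = 0.8193 m
Q = (1/n)·A·R^(2/3)·S^(1/2) = (1/0.014) × 5.989 × 0.8193^(2/3) × 0.00077^(1/2) = 10.39 m³/s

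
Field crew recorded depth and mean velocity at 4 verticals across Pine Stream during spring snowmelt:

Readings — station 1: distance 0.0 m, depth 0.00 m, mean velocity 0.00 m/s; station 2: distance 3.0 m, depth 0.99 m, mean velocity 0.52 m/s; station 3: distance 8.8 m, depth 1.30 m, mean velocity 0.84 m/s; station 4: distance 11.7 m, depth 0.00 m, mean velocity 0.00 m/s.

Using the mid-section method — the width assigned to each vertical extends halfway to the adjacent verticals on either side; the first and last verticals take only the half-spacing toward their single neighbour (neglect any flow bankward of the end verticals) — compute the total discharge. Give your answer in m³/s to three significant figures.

w_2 = (8.8 − 0.0)/2 = 4.4 m; q_2 = 0.52 × 0.99 × 4.4 = 2.265 m³/s
w_3 = (11.7 − 3.0)/2 = 4.35 m; q_3 = 0.84 × 1.30 × 4.35 = 4.750 m³/s
Stations 1, 4 contribute zero (depth or velocity is 0).
Q = Σ qᵢ = 7.015 m³/s

7.02 m³/s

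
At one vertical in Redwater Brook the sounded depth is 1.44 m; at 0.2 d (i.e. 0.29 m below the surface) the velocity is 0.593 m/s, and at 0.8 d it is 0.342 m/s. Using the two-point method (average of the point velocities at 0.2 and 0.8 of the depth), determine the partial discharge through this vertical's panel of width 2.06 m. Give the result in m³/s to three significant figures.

1.39 m³/s

v̄ = (0.593 + 0.342) / 2 = 0.4675 m/s
q = v̄ × d × w = 0.4675 × 1.44 × 2.06 = 1.387 m³/s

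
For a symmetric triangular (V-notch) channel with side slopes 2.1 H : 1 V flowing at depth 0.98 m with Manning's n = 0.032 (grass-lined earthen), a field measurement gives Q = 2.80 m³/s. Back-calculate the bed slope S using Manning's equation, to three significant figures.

A = z·y² = 2.1×0.98² = 2.017 m²
P = 2y√(1+z²) = 2×0.98×√(1+2.1²) = 4.559 m
R = A/P = 2.017/4.559 = 0.4424 m
S = (Q·n / (1·A·R^(2/3)))² = (2.80×0.032 / (1×2.017×0.5806))² = 0.005855

0.00585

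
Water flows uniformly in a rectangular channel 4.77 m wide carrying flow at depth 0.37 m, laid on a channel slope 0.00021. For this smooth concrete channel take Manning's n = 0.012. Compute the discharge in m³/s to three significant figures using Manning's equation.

A = b·y = 4.77 × 0.37 = 1.765 m²
P = b + 2y = 4.77 + 2×0.37 = 5.510 m
R = A/P = 1.765/5.510 = 0.3203 m
Q = (1/n)·A·R^(2/3)·S^(1/2) = (1/0.012) × 1.765 × 0.3203^(2/3) × 0.00021^(1/2) = 0.9978 m³/s

0.998 m³/s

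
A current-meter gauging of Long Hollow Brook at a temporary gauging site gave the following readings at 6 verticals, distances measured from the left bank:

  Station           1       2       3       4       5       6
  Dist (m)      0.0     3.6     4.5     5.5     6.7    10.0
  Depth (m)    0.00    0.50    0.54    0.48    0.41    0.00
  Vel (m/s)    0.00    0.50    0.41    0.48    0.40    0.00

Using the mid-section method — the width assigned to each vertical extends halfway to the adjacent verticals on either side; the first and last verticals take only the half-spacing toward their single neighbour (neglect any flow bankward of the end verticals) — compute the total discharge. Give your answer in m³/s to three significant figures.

w_2 = (4.5 − 0.0)/2 = 2.25 m; q_2 = 0.50 × 0.50 × 2.25 = 0.5625 m³/s
w_3 = (5.5 − 3.6)/2 = 0.95 m; q_3 = 0.41 × 0.54 × 0.95 = 0.2103 m³/s
w_4 = (6.7 − 4.5)/2 = 1.1 m; q_4 = 0.48 × 0.48 × 1.1 = 0.2534 m³/s
w_5 = (10.0 − 5.5)/2 = 2.25 m; q_5 = 0.40 × 0.41 × 2.25 = 0.3690 m³/s
Stations 1, 6 contribute zero (depth or velocity is 0).
Q = Σ qᵢ = 1.395 m³/s

1.40 m³/s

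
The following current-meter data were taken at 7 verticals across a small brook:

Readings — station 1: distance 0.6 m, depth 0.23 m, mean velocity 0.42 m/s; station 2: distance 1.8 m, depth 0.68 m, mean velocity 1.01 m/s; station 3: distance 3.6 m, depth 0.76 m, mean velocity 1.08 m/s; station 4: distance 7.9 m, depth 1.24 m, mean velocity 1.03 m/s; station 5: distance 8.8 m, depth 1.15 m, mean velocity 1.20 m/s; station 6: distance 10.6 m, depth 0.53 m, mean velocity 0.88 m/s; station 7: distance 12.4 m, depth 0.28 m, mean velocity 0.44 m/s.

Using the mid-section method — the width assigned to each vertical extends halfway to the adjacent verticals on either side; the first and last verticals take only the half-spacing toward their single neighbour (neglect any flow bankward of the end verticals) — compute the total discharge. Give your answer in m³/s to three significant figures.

w_1 = (1.8 − 0.6)/2 = 0.6 m; q_1 = 0.42 × 0.23 × 0.6 = 0.05796 m³/s
w_2 = (3.6 − 0.6)/2 = 1.5 m; q_2 = 1.01 × 0.68 × 1.5 = 1.030 m³/s
w_3 = (7.9 − 1.8)/2 = 3.05 m; q_3 = 1.08 × 0.76 × 3.05 = 2.503 m³/s
w_4 = (8.8 − 3.6)/2 = 2.6 m; q_4 = 1.03 × 1.24 × 2.6 = 3.321 m³/s
w_5 = (10.6 − 7.9)/2 = 1.35 m; q_5 = 1.20 × 1.15 × 1.35 = 1.863 m³/s
w_6 = (12.4 − 8.8)/2 = 1.8 m; q_6 = 0.88 × 0.53 × 1.8 = 0.8395 m³/s
w_7 = (12.4 − 10.6)/2 = 0.9 m; q_7 = 0.44 × 0.28 × 0.9 = 0.1109 m³/s
Q = Σ qᵢ = 9.726 m³/s

9.73 m³/s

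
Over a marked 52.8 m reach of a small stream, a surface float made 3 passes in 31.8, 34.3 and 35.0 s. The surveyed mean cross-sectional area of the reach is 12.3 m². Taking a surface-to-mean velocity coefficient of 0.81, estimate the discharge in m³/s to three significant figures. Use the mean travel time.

t̄ = (31.8 + 34.3 + 35.0) / 3 = 33.7 s
v_surface = L / t̄ = 52.8 / 33.7 = 1.567 m/s
v_mean = 0.81 × 1.567 = 1.269 m/s
Q = A × v_mean = 12.3 × 1.269 = 15.61 m³/s

15.6 m³/s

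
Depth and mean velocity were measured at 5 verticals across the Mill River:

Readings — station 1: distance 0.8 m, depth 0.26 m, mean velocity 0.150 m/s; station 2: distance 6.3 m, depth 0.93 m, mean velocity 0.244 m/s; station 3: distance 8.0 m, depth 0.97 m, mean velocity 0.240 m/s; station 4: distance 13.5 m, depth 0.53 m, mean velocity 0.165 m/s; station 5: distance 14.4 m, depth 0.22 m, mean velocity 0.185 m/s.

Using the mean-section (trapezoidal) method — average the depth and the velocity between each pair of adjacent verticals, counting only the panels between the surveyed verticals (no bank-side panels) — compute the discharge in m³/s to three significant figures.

Panel 1-2: Δb = 5.5 m, d̄ = (0.26+0.93)/2 = 0.595, v̄ = (0.150+0.244)/2 = 0.197 → q = 5.5×0.595×0.197 = 0.6447 m³/s
Panel 2-3: Δb = 1.7 m, d̄ = (0.93+0.97)/2 = 0.95, v̄ = (0.244+0.240)/2 = 0.242 → q = 1.7×0.95×0.242 = 0.3908 m³/s
Panel 3-4: Δb = 5.5 m, d̄ = (0.97+0.53)/2 = 0.75, v̄ = (0.240+0.165)/2 = 0.2025 → q = 5.5×0.75×0.2025 = 0.8353 m³/s
Panel 4-5: Δb = 0.9 m, d̄ = (0.53+0.22)/2 = 0.375, v̄ = (0.165+0.185)/2 = 0.175 → q = 0.9×0.375×0.175 = 0.05906 m³/s
Q = Σ q = 1.930 m³/s

1.93 m³/s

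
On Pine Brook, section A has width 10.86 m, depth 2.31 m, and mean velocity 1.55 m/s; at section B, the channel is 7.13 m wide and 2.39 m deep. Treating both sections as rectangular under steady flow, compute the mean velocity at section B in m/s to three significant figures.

2.28 m/s

Q = A₁V₁ = (10.86×2.31) × 1.55 = 38.88 m³/s
A₂ = 7.13 × 2.39 = 17.04 m²
V₂ = Q/A₂ = 38.88/17.04 = 2.282 m/s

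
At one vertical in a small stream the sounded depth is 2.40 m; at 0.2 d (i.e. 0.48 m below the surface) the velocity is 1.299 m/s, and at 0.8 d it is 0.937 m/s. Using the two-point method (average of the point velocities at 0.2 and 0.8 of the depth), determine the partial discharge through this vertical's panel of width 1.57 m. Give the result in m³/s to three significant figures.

4.21 m³/s

v̄ = (1.299 + 0.937) / 2 = 1.118 m/s
q = v̄ × d × w = 1.118 × 2.40 × 1.57 = 4.213 m³/s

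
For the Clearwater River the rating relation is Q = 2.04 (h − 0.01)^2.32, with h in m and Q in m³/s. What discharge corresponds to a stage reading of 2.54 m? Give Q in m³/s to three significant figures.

17.6 m³/s

Q = 2.04 × (2.54 − 0.01)^2.32 = 2.04 × 2.53^2.32 = 17.57 m³/s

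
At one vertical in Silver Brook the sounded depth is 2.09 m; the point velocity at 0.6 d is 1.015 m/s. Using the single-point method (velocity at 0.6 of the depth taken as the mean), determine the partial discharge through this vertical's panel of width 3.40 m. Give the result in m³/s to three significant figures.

v̄ = v₀.₆ = 1.015 m/s
q = v̄ × d × w = 1.015 × 2.09 × 3.40 = 7.213 m³/s

7.21 m³/s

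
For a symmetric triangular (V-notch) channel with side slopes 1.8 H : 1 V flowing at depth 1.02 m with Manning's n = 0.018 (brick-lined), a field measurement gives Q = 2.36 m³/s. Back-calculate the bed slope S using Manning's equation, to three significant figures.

0.00151

A = z·y² = 1.8×1.02² = 1.873 m²
P = 2y√(1+z²) = 2×1.02×√(1+1.8²) = 4.201 m
R = A/P = 1.873/4.201 = 0.4458 m
S = (Q·n / (1·A·R^(2/3)))² = (2.36×0.018 / (1×1.873×0.5836))² = 0.001511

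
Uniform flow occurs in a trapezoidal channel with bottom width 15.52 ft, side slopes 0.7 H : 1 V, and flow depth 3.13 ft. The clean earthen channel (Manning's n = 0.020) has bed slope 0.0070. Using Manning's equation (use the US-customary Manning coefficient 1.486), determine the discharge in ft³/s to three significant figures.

A = (b + z·y)·y = (15.52 + 0.7×3.13)×3.13 = 55.44 ft²
P = b + 2y√(1+z²) = 15.52 + 2×3.13×√(1+0.7²) = 23.16 ft
R = A/P = 55.44/23.16 = 2.393 ft
Q = (1.486/n)·A·R^(2/3)·S^(1/2) = (1.486/0.020) × 55.44 × 2.393^(2/3) × 0.0070^(1/2) = 616.6 ft³/s

617 ft³/s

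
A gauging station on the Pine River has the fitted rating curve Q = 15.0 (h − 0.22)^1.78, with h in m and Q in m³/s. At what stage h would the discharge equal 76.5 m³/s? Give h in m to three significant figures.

2.72 m

h − h₀ = (Q/C)^(1/b) = (76.5/15.0)^(1/1.78) = 2.498 m
h = 0.22 + 2.498 = 2.718 m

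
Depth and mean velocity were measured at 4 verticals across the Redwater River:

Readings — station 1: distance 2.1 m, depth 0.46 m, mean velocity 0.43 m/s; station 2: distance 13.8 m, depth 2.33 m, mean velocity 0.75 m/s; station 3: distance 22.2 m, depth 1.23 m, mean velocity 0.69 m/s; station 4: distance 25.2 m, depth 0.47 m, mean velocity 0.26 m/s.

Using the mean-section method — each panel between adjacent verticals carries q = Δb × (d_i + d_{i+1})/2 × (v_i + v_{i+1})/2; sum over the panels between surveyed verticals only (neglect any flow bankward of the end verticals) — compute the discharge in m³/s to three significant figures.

Panel 1-2: Δb = 11.7 m, d̄ = (0.46+2.33)/2 = 1.395, v̄ = (0.43+0.75)/2 = 0.59 → q = 11.7×1.395×0.59 = 9.630 m³/s
Panel 2-3: Δb = 8.4 m, d̄ = (2.33+1.23)/2 = 1.78, v̄ = (0.75+0.69)/2 = 0.72 → q = 8.4×1.78×0.72 = 10.77 m³/s
Panel 3-4: Δb = 3 m, d̄ = (1.23+0.47)/2 = 0.85, v̄ = (0.69+0.26)/2 = 0.475 → q = 3×0.85×0.475 = 1.211 m³/s
Q = Σ q = 21.61 m³/s

21.6 m³/s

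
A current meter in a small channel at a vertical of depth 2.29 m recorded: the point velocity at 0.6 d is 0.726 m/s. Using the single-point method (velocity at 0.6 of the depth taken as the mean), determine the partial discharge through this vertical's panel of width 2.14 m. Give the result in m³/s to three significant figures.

3.56 m³/s

v̄ = v₀.₆ = 0.726 m/s
q = v̄ × d × w = 0.7260 × 2.29 × 2.14 = 3.558 m³/s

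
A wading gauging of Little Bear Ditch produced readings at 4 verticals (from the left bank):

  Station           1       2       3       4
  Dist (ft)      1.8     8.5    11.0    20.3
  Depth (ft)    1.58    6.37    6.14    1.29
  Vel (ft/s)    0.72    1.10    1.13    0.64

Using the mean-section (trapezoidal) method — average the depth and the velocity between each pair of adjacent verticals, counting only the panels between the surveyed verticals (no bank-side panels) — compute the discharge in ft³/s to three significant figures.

Panel 1-2: Δb = 6.7 ft, d̄ = (1.58+6.37)/2 = 3.975, v̄ = (0.72+1.10)/2 = 0.91 → q = 6.7×3.975×0.91 = 24.24 ft³/s
Panel 2-3: Δb = 2.5 ft, d̄ = (6.37+6.14)/2 = 6.255, v̄ = (1.10+1.13)/2 = 1.115 → q = 2.5×6.255×1.115 = 17.44 ft³/s
Panel 3-4: Δb = 9.3 ft, d̄ = (6.14+1.29)/2 = 3.715, v̄ = (1.13+0.64)/2 = 0.885 → q = 9.3×3.715×0.885 = 30.58 ft³/s
Q = Σ q = 72.25 ft³/s

72.2 ft³/s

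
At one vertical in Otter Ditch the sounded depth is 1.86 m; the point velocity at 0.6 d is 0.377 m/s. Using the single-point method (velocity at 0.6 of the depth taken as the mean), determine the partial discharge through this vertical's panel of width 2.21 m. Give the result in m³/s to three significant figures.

1.55 m³/s

v̄ = v₀.₆ = 0.377 m/s
q = v̄ × d × w = 0.3770 × 1.86 × 2.21 = 1.550 m³/s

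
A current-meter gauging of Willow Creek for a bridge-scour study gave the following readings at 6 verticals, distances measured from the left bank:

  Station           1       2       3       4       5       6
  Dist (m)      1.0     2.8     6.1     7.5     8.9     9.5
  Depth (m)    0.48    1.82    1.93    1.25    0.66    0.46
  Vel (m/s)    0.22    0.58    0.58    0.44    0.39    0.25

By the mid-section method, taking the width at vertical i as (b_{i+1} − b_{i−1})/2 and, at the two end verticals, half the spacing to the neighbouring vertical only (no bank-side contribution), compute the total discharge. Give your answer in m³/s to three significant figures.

6.48 m³/s

w_1 = (2.8 − 1.0)/2 = 0.9 m; q_1 = 0.22 × 0.48 × 0.9 = 0.09504 m³/s
w_2 = (6.1 − 1.0)/2 = 2.55 m; q_2 = 0.58 × 1.82 × 2.55 = 2.692 m³/s
w_3 = (7.5 − 2.8)/2 = 2.35 m; q_3 = 0.58 × 1.93 × 2.35 = 2.631 m³/s
w_4 = (8.9 − 6.1)/2 = 1.4 m; q_4 = 0.44 × 1.25 × 1.4 = 0.7700 m³/s
w_5 = (9.5 − 7.5)/2 = 1 m; q_5 = 0.39 × 0.66 × 1 = 0.2574 m³/s
w_6 = (9.5 − 8.9)/2 = 0.3 m; q_6 = 0.25 × 0.46 × 0.3 = 0.03450 m³/s
Q = Σ qᵢ = 6.479 m³/s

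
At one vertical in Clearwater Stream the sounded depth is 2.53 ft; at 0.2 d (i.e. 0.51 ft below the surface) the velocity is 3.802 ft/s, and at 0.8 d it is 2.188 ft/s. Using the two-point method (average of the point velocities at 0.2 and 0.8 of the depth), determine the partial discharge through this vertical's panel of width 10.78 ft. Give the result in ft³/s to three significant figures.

81.7 ft³/s

v̄ = (3.802 + 2.188) / 2 = 2.995 ft/s
q = v̄ × d × w = 2.995 × 2.53 × 10.78 = 81.68 ft³/s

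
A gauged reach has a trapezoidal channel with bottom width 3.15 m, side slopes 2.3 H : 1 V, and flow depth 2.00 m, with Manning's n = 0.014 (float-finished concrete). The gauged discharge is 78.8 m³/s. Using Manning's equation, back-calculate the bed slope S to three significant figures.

0.00408

A = (b + z·y)·y = (3.15 + 2.3×2.00)×2.00 = 15.50 m²
P = b + 2y√(1+z²) = 3.15 + 2×2.00×√(1+2.3²) = 13.18 m
R = A/P = 15.50/13.18 = 1.176 m
S = (Q·n / (1·A·R^(2/3)))² = (78.8×0.014 / (1×15.50×1.114))² = 0.004082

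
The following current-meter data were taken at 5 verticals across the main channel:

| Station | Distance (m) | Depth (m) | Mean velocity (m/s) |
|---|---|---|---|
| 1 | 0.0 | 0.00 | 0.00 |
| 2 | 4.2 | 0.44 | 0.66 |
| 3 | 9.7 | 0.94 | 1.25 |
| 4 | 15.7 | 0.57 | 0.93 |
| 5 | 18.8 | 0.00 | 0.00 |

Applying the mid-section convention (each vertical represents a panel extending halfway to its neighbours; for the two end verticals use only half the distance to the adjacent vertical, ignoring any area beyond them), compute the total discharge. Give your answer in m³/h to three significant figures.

38100 m³/h

w_2 = (9.7 − 0.0)/2 = 4.85 m; q_2 = 0.66 × 0.44 × 4.85 = 1.408 m³/s
w_3 = (15.7 − 4.2)/2 = 5.75 m; q_3 = 1.25 × 0.94 × 5.75 = 6.756 m³/s
w_4 = (18.8 − 9.7)/2 = 4.55 m; q_4 = 0.93 × 0.57 × 4.55 = 2.412 m³/s
Stations 1, 5 contribute zero (depth or velocity is 0).
Q = Σ qᵢ = 10.58 m³/s
= 10.58 × 3600 = 38080 m³/h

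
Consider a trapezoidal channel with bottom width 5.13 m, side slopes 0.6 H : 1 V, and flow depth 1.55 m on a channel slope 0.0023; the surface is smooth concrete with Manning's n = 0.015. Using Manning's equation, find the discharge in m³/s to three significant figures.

31.5 m³/s

A = (b + z·y)·y = (5.13 + 0.6×1.55)×1.55 = 9.393 m²
P = b + 2y√(1+z²) = 5.13 + 2×1.55×√(1+0.6²) = 8.745 m
R = A/P = 9.393/8.745 = 1.074 m
Q = (1/n)·A·R^(2/3)·S^(1/2) = (1/0.015) × 9.393 × 1.074^(2/3) × 0.0023^(1/2) = 31.50 m³/s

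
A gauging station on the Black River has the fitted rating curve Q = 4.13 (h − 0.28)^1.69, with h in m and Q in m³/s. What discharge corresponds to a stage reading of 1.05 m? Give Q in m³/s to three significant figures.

2.66 m³/s

Q = 4.13 × (1.05 − 0.28)^1.69 = 4.13 × 0.77^1.69 = 2.655 m³/s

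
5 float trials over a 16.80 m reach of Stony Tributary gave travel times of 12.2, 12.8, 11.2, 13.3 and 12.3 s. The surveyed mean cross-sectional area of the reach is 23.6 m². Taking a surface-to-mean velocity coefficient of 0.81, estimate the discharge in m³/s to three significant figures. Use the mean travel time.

26.0 m³/s

t̄ = (12.2 + 12.8 + 11.2 + 13.3 + 12.3) / 5 = 12.36 s
v_surface = L / t̄ = 16.80 / 12.36 = 1.359 m/s
v_mean = 0.81 × 1.359 = 1.101 m/s
Q = A × v_mean = 23.6 × 1.101 = 25.98 m³/s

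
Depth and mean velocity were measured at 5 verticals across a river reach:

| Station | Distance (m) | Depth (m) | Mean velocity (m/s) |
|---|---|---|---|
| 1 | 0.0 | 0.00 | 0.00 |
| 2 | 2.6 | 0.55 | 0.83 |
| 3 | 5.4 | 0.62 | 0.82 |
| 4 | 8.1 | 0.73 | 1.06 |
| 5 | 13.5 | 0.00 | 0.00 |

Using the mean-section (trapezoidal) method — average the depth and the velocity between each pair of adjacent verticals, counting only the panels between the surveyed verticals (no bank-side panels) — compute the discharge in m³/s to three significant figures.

4.41 m³/s

Panel 1-2: Δb = 2.6 m, d̄ = (0.00+0.55)/2 = 0.275, v̄ = (0.00+0.83)/2 = 0.415 → q = 2.6×0.275×0.415 = 0.2967 m³/s
Panel 2-3: Δb = 2.8 m, d̄ = (0.55+0.62)/2 = 0.585, v̄ = (0.83+0.82)/2 = 0.825 → q = 2.8×0.585×0.825 = 1.351 m³/s
Panel 3-4: Δb = 2.7 m, d̄ = (0.62+0.73)/2 = 0.675, v̄ = (0.82+1.06)/2 = 0.94 → q = 2.7×0.675×0.94 = 1.713 m³/s
Panel 4-5: Δb = 5.4 m, d̄ = (0.73+0.00)/2 = 0.365, v̄ = (1.06+0.00)/2 = 0.53 → q = 5.4×0.365×0.53 = 1.045 m³/s
Q = Σ q = 4.406 m³/s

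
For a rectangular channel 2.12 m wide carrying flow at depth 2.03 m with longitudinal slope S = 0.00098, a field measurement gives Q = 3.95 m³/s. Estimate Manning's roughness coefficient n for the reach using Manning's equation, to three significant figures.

A = b·y = 2.12 × 2.03 = 4.304 m²
P = b + 2y = 2.12 + 2×2.03 = 6.180 m
R = A/P = 4.304/6.180 = 0.6964 m
n = (1/Q)·A·R^(2/3)·S^(1/2) = (1/3.95) × 4.304 × 0.7856 × 0.03130 = 0.02680

0.0268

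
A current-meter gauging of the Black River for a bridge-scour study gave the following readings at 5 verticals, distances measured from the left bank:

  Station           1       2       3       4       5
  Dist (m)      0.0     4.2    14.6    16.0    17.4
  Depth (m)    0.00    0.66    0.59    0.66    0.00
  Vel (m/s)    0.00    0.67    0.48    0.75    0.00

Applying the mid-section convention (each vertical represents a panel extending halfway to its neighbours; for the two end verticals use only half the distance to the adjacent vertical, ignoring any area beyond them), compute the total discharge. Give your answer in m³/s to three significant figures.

w_2 = (14.6 − 0.0)/2 = 7.3 m; q_2 = 0.67 × 0.66 × 7.3 = 3.228 m³/s
w_3 = (16.0 − 4.2)/2 = 5.9 m; q_3 = 0.48 × 0.59 × 5.9 = 1.671 m³/s
w_4 = (17.4 − 14.6)/2 = 1.4 m; q_4 = 0.75 × 0.66 × 1.4 = 0.6930 m³/s
Stations 1, 5 contribute zero (depth or velocity is 0).
Q = Σ qᵢ = 5.592 m³/s

5.59 m³/s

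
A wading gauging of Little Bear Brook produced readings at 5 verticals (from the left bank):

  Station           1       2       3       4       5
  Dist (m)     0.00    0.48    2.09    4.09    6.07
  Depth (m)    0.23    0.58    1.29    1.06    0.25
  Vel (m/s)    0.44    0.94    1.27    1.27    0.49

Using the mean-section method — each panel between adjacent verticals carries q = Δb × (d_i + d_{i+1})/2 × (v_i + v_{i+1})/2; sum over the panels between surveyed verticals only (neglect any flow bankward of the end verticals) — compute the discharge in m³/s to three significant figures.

Panel 1-2: Δb = 0.48 m, d̄ = (0.23+0.58)/2 = 0.405, v̄ = (0.44+0.94)/2 = 0.69 → q = 0.48×0.405×0.69 = 0.1341 m³/s
Panel 2-3: Δb = 1.61 m, d̄ = (0.58+1.29)/2 = 0.935, v̄ = (0.94+1.27)/2 = 1.105 → q = 1.61×0.935×1.105 = 1.663 m³/s
Panel 3-4: Δb = 2 m, d̄ = (1.29+1.06)/2 = 1.175, v̄ = (1.27+1.27)/2 = 1.27 → q = 2×1.175×1.27 = 2.985 m³/s
Panel 4-5: Δb = 1.98 m, d̄ = (1.06+0.25)/2 = 0.655, v̄ = (1.27+0.49)/2 = 0.88 → q = 1.98×0.655×0.88 = 1.141 m³/s
Q = Σ q = 5.923 m³/s

5.92 m³/s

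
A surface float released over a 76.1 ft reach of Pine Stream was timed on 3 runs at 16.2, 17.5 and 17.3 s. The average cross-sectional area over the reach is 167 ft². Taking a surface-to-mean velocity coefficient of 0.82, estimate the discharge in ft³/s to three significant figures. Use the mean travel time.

613 ft³/s

t̄ = (16.2 + 17.5 + 17.3) / 3 = 17 s
v_surface = L / t̄ = 76.1 / 17 = 4.476 ft/s
v_mean = 0.82 × 4.476 = 3.671 ft/s
Q = A × v_mean = 167 × 3.671 = 613.0 ft³/s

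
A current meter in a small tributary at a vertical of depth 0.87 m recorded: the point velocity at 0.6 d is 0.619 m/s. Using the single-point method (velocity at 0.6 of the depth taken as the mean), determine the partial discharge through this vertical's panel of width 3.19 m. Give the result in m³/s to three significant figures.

v̄ = v₀.₆ = 0.619 m/s
q = v̄ × d × w = 0.6190 × 0.87 × 3.19 = 1.718 m³/s

1.72 m³/s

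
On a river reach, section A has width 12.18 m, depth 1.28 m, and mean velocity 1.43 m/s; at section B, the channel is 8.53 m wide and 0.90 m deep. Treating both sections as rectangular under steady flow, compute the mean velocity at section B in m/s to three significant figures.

Q = A₁V₁ = (12.18×1.28) × 1.43 = 22.29 m³/s
A₂ = 8.53 × 0.90 = 7.677 m²
V₂ = Q/A₂ = 22.29/7.677 = 2.904 m/s

2.90 m/s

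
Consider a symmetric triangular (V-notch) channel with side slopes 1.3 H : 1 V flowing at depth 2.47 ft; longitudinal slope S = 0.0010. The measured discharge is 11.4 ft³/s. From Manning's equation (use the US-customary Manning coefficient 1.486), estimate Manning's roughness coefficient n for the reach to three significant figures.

A = z·y² = 1.3×2.47² = 7.931 ft²
P = 2y√(1+z²) = 2×2.47×√(1+1.3²) = 8.102 ft
R = A/P = 7.931/8.102 = 0.9789 ft
n = (1.486/Q)·A·R^(2/3)·S^(1/2) = (1.486/11.4) × 7.931 × 0.9859 × 0.03162 = 0.03223

0.0322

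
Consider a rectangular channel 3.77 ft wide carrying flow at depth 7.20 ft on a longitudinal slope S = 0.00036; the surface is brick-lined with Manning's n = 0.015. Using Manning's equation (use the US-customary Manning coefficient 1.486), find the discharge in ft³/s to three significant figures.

66.7 ft³/s

A = b·y = 3.77 × 7.20 = 27.14 ft²
P = b + 2y = 3.77 + 2×7.20 = 18.17 ft
R = A/P = 27.14/18.17 = 1.494 ft
Q = (1.486/n)·A·R^(2/3)·S^(1/2) = (1.486/0.015) × 27.14 × 1.494^(2/3) × 0.00036^(1/2) = 66.68 ft³/s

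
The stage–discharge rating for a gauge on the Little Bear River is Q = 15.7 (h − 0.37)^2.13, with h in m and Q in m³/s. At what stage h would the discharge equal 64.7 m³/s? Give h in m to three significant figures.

2.31 m

h − h₀ = (Q/C)^(1/b) = (64.7/15.7)^(1/2.13) = 1.944 m
h = 0.37 + 1.944 = 2.314 m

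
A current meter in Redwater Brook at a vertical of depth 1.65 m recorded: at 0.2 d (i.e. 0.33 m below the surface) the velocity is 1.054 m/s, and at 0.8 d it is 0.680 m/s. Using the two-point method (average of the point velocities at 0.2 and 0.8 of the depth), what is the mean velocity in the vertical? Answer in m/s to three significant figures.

0.867 m/s

v̄ = (1.054 + 0.680) / 2 = 0.8670 m/s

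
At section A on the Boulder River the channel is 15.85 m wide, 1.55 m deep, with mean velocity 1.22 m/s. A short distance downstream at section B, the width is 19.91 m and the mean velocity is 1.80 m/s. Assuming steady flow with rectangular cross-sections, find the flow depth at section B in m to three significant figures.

0.836 m

Q = A₁V₁ = (15.85×1.55) × 1.22 = 29.97 m³/s
d₂ = Q/(b₂ V₂) = 29.97/(19.91×1.80) = 0.8363 m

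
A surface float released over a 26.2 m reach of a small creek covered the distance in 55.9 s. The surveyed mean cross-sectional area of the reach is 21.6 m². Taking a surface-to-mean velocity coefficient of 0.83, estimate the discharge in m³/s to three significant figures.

8.40 m³/s

v_surface = L / t̄ = 26.2 / 55.9 = 0.4687 m/s
v_mean = 0.83 × 0.4687 = 0.3890 m/s
Q = A × v_mean = 21.6 × 0.3890 = 8.403 m³/s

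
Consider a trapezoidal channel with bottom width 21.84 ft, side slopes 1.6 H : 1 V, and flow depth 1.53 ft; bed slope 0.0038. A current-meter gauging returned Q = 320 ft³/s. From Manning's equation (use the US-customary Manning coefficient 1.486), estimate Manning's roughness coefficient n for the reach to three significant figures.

0.0130

A = (b + z·y)·y = (21.84 + 1.6×1.53)×1.53 = 37.16 ft²
P = b + 2y√(1+z²) = 21.84 + 2×1.53×√(1+1.6²) = 27.61 ft
R = A/P = 37.16/27.61 = 1.346 ft
n = (1.486/Q)·A·R^(2/3)·S^(1/2) = (1.486/320) × 37.16 × 1.219 × 0.06164 = 0.01297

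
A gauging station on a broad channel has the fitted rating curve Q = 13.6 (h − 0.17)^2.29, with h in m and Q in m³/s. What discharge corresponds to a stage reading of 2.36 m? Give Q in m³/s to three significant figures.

Q = 13.6 × (2.36 − 0.17)^2.29 = 13.6 × 2.19^2.29 = 81.88 m³/s

81.9 m³/s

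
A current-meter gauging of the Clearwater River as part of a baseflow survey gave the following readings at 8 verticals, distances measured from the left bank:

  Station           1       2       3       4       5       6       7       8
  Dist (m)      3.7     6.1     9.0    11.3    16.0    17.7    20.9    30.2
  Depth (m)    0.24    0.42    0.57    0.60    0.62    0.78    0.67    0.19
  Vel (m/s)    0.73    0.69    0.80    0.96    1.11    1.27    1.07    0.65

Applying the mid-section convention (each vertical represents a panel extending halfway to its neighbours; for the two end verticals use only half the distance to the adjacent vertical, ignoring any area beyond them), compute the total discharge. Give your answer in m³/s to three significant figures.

13.9 m³/s

w_1 = (6.1 − 3.7)/2 = 1.2 m; q_1 = 0.73 × 0.24 × 1.2 = 0.2102 m³/s
w_2 = (9.0 − 3.7)/2 = 2.65 m; q_2 = 0.69 × 0.42 × 2.65 = 0.7680 m³/s
w_3 = (11.3 − 6.1)/2 = 2.6 m; q_3 = 0.80 × 0.57 × 2.6 = 1.186 m³/s
w_4 = (16.0 − 9.0)/2 = 3.5 m; q_4 = 0.96 × 0.60 × 3.5 = 2.016 m³/s
w_5 = (17.7 − 11.3)/2 = 3.2 m; q_5 = 1.11 × 0.62 × 3.2 = 2.202 m³/s
w_6 = (20.9 − 16.0)/2 = 2.45 m; q_6 = 1.27 × 0.78 × 2.45 = 2.427 m³/s
w_7 = (30.2 − 17.7)/2 = 6.25 m; q_7 = 1.07 × 0.67 × 6.25 = 4.481 m³/s
w_8 = (30.2 − 20.9)/2 = 4.65 m; q_8 = 0.65 × 0.19 × 4.65 = 0.5743 m³/s
Q = Σ qᵢ = 13.86 m³/s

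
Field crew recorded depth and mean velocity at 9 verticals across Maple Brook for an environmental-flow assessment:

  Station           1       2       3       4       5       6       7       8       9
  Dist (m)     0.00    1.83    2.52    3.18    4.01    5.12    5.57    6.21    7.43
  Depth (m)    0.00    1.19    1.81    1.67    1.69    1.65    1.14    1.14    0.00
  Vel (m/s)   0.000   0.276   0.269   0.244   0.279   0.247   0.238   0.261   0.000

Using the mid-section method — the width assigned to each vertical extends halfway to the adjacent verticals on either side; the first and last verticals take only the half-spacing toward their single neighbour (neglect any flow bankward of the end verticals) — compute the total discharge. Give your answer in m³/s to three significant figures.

w_2 = (2.52 − 0.00)/2 = 1.26 m; q_2 = 0.276 × 1.19 × 1.26 = 0.4138 m³/s
w_3 = (3.18 − 1.83)/2 = 0.675 m; q_3 = 0.269 × 1.81 × 0.675 = 0.3287 m³/s
w_4 = (4.01 − 2.52)/2 = 0.745 m; q_4 = 0.244 × 1.67 × 0.745 = 0.3036 m³/s
w_5 = (5.12 − 3.18)/2 = 0.97 m; q_5 = 0.279 × 1.69 × 0.97 = 0.4574 m³/s
w_6 = (5.57 − 4.01)/2 = 0.78 m; q_6 = 0.247 × 1.65 × 0.78 = 0.3179 m³/s
w_7 = (6.21 − 5.12)/2 = 0.545 m; q_7 = 0.238 × 1.14 × 0.545 = 0.1479 m³/s
w_8 = (7.43 − 5.57)/2 = 0.93 m; q_8 = 0.261 × 1.14 × 0.93 = 0.2767 m³/s
Stations 1, 9 contribute zero (depth or velocity is 0).
Q = Σ qᵢ = 2.246 m³/s

2.25 m³/s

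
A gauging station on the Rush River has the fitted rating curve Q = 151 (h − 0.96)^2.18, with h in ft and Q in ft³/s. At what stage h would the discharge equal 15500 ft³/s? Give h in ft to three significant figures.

9.33 ft

h − h₀ = (Q/C)^(1/b) = (15500/151)^(1/2.18) = 8.368 ft
h = 0.96 + 8.368 = 9.328 ft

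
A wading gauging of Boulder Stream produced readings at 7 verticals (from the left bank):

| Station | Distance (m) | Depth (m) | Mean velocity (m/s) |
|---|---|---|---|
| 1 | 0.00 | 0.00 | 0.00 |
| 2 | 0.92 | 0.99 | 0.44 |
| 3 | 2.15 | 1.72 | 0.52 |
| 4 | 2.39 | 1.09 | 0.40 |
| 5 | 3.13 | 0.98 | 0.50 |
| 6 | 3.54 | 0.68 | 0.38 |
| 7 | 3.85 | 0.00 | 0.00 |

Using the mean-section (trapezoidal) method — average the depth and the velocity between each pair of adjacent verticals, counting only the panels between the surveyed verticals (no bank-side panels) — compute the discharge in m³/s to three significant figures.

1.57 m³/s

Panel 1-2: Δb = 0.92 m, d̄ = (0.00+0.99)/2 = 0.495, v̄ = (0.00+0.44)/2 = 0.22 → q = 0.92×0.495×0.22 = 0.1002 m³/s
Panel 2-3: Δb = 1.23 m, d̄ = (0.99+1.72)/2 = 1.355, v̄ = (0.44+0.52)/2 = 0.48 → q = 1.23×1.355×0.48 = 0.8000 m³/s
Panel 3-4: Δb = 0.24 m, d̄ = (1.72+1.09)/2 = 1.405, v̄ = (0.52+0.40)/2 = 0.46 → q = 0.24×1.405×0.46 = 0.1551 m³/s
Panel 4-5: Δb = 0.74 m, d̄ = (1.09+0.98)/2 = 1.035, v̄ = (0.40+0.50)/2 = 0.45 → q = 0.74×1.035×0.45 = 0.3447 m³/s
Panel 5-6: Δb = 0.41 m, d̄ = (0.98+0.68)/2 = 0.83, v̄ = (0.50+0.38)/2 = 0.44 → q = 0.41×0.83×0.44 = 0.1497 m³/s
Panel 6-7: Δb = 0.31 m, d̄ = (0.68+0.00)/2 = 0.34, v̄ = (0.38+0.00)/2 = 0.19 → q = 0.31×0.34×0.19 = 0.02003 m³/s
Q = Σ q = 1.570 m³/s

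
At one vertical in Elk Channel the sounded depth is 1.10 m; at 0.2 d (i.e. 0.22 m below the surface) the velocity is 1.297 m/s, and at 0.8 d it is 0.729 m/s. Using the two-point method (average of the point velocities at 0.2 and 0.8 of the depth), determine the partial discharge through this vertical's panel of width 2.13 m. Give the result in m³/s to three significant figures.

v̄ = (1.297 + 0.729) / 2 = 1.013 m/s
q = v̄ × d × w = 1.013 × 1.10 × 2.13 = 2.373 m³/s

2.37 m³/s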